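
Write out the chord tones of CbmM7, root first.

Cb – Ebb – Gb – Bb

CbmM7: minor-major seventh on Cb.
Cb — root
Ebb — minor 3rd
Gb — perfect 5th
Bb — major 7th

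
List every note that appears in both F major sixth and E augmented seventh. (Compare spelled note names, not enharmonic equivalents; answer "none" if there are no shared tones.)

F major sixth: F A C D
E augmented seventh: E G# B# D
Common to both → D.

D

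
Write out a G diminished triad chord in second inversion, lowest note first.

In root position, G diminished triad is G–Bb–Db.
Second inversion puts the fifth (Db) in the bass.

Db, G, Bb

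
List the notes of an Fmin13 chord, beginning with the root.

Fmin13 is a minor thirteenth built on F.
Root: F
Minor 3rd (3rd): Ab
Perfect 5th (5th): C
Minor 7th (7th): Eb
Major 9th (9th): G
Perfect 11th (11th): Bb
Major 13th (13th): D

F  Ab  C  Eb  G  Bb  D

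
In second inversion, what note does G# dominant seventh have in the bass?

G# dominant seventh = G-sharp–B-sharp–D-sharp–F-sharp. Second inversion → fifth in the bass = D-sharp.

D-sharp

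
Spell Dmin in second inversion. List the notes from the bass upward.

A, D, F

In root position, Dmin is D–F–A.
Second inversion puts the fifth (A) in the bass.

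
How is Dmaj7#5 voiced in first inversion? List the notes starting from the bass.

F#, A#, C#, D

In root position, Dmaj7#5 is D–F#–A#–C#.
First inversion puts the third (F#) in the bass.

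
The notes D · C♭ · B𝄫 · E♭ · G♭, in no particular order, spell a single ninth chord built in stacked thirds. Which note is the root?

C♭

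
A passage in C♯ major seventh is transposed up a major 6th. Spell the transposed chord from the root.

A-sharp  C-double-sharp  E-sharp  G-double-sharp

A major 6th up from C-sharp is A-sharp, so the new chord is A-sharp major seventh.
Root: A-sharp
Major 3rd (3rd): C-double-sharp
Perfect 5th (5th): E-sharp
Major 7th (7th): G-double-sharp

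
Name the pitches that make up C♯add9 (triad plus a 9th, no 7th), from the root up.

C#, E#, G#, D#

Root C#, quality added-ninth:
Root: C#
Major 3rd (3rd): E#
Perfect 5th (5th): G#
Major 9th (9th): D#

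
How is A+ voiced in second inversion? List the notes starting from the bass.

E# – A – C#

In root position, A+ is A–C#–E#.
Second inversion puts the fifth (E#) in the bass.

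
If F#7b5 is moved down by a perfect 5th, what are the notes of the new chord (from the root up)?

F♯ down a perfect 5th → B. New chord: B dominant seventh flat five.
Root: B
Major 3rd (3rd): D♯
Diminished 5th (5th): F
Minor 7th (7th): A

B  D♯  F  A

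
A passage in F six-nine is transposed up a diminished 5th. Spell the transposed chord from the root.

C-flat, E-flat, G-flat, A-flat, D-flat

Transposed root: F → C-flat (diminished 5th up). So we spell C-flat six-nine:
- root: C-flat
- major 3rd: E-flat
- perfect 5th: G-flat
- major 6th: A-flat
- major 9th: D-flat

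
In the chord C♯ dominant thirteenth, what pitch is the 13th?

A-sharp

C♯ dominant thirteenth is built on C-sharp; its 13th is a major 13th above the root.
A sixth above C uses the letter A, and the major 13th above C-sharp is A-sharp.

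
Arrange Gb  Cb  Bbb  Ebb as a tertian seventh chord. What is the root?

Stacking in thirds gives Cb – Ebb – Gb – Bbb, so Cb is the root — Cb minor seventh.

Cb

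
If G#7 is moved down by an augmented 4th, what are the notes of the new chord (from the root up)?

D, F#, A, C

An augmented 4th down from G# is D, so the new chord is D dominant seventh.
D — root
F# — major 3rd
A — perfect 5th
C — minor 7th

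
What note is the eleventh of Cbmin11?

Fb

Root of Cbmin11 = Cb. The 11th is a perfect 11th: Cb up a perfect 11th → Fb.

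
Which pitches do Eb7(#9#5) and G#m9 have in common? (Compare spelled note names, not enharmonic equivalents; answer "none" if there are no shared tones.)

Eb7(#9#5): Eb G B Db F#
G#m9: G# B D# F# A#
Common to both → B, F#.

B  F#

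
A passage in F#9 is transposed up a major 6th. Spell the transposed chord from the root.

Transposed root: F# → D# (major 6th up). So we spell D# dominant ninth:
root → D#
3rd (major 3rd) → F##
5th (perfect 5th) → A#
7th (minor 7th) → C#
9th (major 9th) → E#

D# F## A# C# E#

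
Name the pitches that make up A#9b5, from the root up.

A#, C##, E, G#, B#

A#9b5 is a dominant ninth flat five built on A#.
Root: A#
Major 3rd (3rd): C##
Diminished 5th (5th): E
Minor 7th (7th): G#
Major 9th (9th): B#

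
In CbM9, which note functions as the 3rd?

Eb

CbM9 is built on Cb; its 3rd is a major 3rd above the root.
A third above C uses the letter E, and the major 3rd above Cb is Eb.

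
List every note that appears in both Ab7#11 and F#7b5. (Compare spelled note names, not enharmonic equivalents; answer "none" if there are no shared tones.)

C

Ab7#11 = Ab, C, Eb, Gb, D.
F#7b5 = F#, A#, C, E.
Shared: C.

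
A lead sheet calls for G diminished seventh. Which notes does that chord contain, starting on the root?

G, Bb, Db, Fb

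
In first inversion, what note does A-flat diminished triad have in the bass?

C-flat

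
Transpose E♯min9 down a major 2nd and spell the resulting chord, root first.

D# F# A# C# E#

A major 2nd down from E# is D#, so the new chord is D# minor ninth.
root → D#
3rd (minor 3rd) → F#
5th (perfect 5th) → A#
7th (minor 7th) → C#
9th (major 9th) → E#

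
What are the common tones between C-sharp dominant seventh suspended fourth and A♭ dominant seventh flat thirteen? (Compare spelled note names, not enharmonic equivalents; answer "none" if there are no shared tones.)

none

C-sharp dominant seventh suspended fourth: C-sharp F-sharp G-sharp B
A♭ dominant seventh flat thirteen: A-flat C E-flat G-flat F-flat
Common to both → none.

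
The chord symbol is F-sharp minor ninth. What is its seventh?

F-sharp minor ninth is built on F-sharp; its 7th is a minor 7th above the root.
A seventh above F uses the letter E, and the minor 7th above F-sharp is E.

E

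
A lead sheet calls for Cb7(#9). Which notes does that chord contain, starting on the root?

Cb7(#9): dominant seventh sharp nine on Cb.
Root: Cb
Major 3rd (3rd): Eb
Perfect 5th (5th): Gb
Minor 7th (7th): Bbb
Augmented 9th (9th): D

Cb, Eb, Gb, Bbb, D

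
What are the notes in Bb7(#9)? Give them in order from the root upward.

Root B♭, quality dominant seventh sharp nine:
root → B♭
3rd (major 3rd) → D
5th (perfect 5th) → F
7th (minor 7th) → A♭
9th (augmented 9th) → C♯

B♭  D  F  A♭  C♯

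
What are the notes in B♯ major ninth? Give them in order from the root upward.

B-sharp D-double-sharp F-double-sharp A-double-sharp C-double-sharp

Root B-sharp, quality major ninth:
Root: B-sharp
Major 3rd (3rd): D-double-sharp
Perfect 5th (5th): F-double-sharp
Major 7th (7th): A-double-sharp
Major 9th (9th): C-double-sharp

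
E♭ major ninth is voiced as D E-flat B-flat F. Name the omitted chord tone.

G

The full E♭ major ninth chord is E-flat, G, B-flat, D, F.
Comparing with the voicing, the major 3rd (3rd) — G — is absent.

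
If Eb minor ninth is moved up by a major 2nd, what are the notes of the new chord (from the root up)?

E-flat up a major 2nd → F. New chord: F minor ninth.
Root: F
Minor 3rd (3rd): A-flat
Perfect 5th (5th): C
Minor 7th (7th): E-flat
Major 9th (9th): G

F A-flat C E-flat G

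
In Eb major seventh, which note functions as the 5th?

B-flat

Root of Eb major seventh = E-flat. The 5th is a perfect 5th: E-flat up a perfect 5th → B-flat.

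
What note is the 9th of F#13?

G♯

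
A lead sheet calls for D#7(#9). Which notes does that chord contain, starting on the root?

D#7(#9) is a dominant seventh sharp nine built on D#.
- root: D#
- major 3rd: F##
- perfect 5th: A#
- minor 7th: C#
- augmented 9th: E##

D#, F##, A#, C#, E##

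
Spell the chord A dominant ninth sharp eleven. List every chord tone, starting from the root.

A dominant ninth sharp eleven: dominant ninth sharp eleven on A.
- root: A
- major 3rd: C#
- perfect 5th: E
- minor 7th: G
- major 9th: B
- augmented 11th: D#

A, C#, E, G, B, D#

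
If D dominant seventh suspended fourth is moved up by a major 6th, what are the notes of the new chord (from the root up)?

B, E, F#, A

A major 6th up from D is B, so the new chord is B dominant seventh suspended fourth.
root → B
4th (perfect 4th) → E
5th (perfect 5th) → F#
7th (minor 7th) → A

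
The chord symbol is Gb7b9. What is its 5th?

Db

Root of Gb7b9 = Gb. The 5th is a perfect 5th: Gb up a perfect 5th → Db.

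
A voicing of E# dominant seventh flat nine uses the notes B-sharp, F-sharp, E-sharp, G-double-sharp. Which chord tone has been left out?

D-sharp

The full E# dominant seventh flat nine chord is E-sharp, G-double-sharp, B-sharp, D-sharp, F-sharp.
Comparing with the voicing, the minor 7th (7th) — D-sharp — is absent.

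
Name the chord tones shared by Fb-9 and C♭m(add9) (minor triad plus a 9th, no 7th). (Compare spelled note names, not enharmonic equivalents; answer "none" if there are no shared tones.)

Fb-9: F♭ A𝄫 C♭ E𝄫 G♭
C♭m(add9): C♭ E𝄫 G♭ D♭
Common to both → C♭, E𝄫, G♭.

C♭ E𝄫 G♭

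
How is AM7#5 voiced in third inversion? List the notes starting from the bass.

In root position, AM7#5 is A–C#–E#–G#.
Third inversion puts the seventh (G#) in the bass.

G#, A, C#, E#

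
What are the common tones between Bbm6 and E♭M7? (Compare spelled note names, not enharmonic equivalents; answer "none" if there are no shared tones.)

Bb, G

Bbm6 = Bb, Db, F, G.
E♭M7 = Eb, G, Bb, D.
Shared: Bb, G.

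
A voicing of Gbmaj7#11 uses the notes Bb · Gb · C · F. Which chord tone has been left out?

Db

Gbmaj7#11 = Gb, Bb, Db, F, C. The voicing lacks the 5th (perfect 5th), Db.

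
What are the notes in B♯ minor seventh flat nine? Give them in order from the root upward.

B-sharp – D-sharp – F-double-sharp – A-sharp – C-sharp

Root B-sharp, quality minor seventh flat nine:
- root: B-sharp
- minor 3rd: D-sharp
- perfect 5th: F-double-sharp
- minor 7th: A-sharp
- minor 9th: C-sharp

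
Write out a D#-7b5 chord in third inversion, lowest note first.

C# D# F# A

In root position, D#-7b5 is D#–F#–A–C#.
Third inversion puts the seventh (C#) in the bass.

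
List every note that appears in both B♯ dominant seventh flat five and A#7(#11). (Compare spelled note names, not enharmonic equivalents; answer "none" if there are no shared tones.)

D##  A#

B♯ dominant seventh flat five: B# D## F# A#
A#7(#11): A# C## E# G# D##
Common to both → D##, A#.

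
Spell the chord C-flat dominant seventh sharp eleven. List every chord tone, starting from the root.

Cb – Eb – Gb – Bbb – F

C-flat dominant seventh sharp eleven: dominant seventh sharp eleven on Cb.
root → Cb
3rd (major 3rd) → Eb
5th (perfect 5th) → Gb
7th (minor 7th) → Bbb
11th (augmented 11th) → F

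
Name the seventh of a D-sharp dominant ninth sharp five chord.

C-sharp

D-sharp dominant ninth sharp five is built on D-sharp; its 7th is a minor 7th above the root.
A seventh above D uses the letter C, and the minor 7th above D-sharp is C-sharp.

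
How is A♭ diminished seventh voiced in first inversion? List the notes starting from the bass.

Cb, Ebb, Gbb, Ab

In root position, A♭ diminished seventh is Ab–Cb–Ebb–Gbb.
First inversion puts the third (Cb) in the bass.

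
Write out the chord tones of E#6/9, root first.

Root E#, quality six-nine:
Root: E#
Major 3rd (3rd): G##
Perfect 5th (5th): B#
Major 6th (6th): C##
Major 9th (9th): F##

E#, G##, B#, C##, F##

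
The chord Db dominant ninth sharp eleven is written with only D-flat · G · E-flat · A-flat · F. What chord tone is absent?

The full Db dominant ninth sharp eleven chord is D-flat, F, A-flat, C-flat, E-flat, G.
Comparing with the voicing, the minor 7th (7th) — C-flat — is absent.

C-flat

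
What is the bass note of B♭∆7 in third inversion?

B♭∆7 = Bb–D–F–A. Third inversion → seventh in the bass = A.

A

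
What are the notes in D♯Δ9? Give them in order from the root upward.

D#, F##, A#, C##, E#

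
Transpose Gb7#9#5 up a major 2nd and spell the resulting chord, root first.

A♭, C, E, G♭, B

G♭ up a major 2nd → A♭. New chord: A♭ dominant seventh sharp nine sharp five.
Root: A♭
Major 3rd (3rd): C
Augmented 5th (5th): E
Minor 7th (7th): G♭
Augmented 9th (9th): B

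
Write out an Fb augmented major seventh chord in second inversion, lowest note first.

C  E-flat  F-flat  A-flat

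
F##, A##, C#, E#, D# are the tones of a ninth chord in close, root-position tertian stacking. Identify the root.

D#

Arranged so that each adjacent pair is a third by letter name: D# – F## – A## – C# – E#.
The bottom of that stack, D#, is the root (this is D# dominant ninth sharp five).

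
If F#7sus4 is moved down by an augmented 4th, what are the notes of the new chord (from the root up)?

C, F, G, Bb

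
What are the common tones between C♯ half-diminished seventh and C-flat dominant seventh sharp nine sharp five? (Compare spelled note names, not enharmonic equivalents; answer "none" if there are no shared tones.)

G

C♯ half-diminished seventh = C#, E, G, B.
C-flat dominant seventh sharp nine sharp five = Cb, Eb, G, Bbb, D.
Shared: G.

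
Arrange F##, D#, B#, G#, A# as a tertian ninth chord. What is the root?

G#

Stacking in thirds gives G# – B# – D# – F## – A#, so G# is the root — G# major ninth.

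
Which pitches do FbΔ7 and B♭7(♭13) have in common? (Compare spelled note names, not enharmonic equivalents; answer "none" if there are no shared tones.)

FbΔ7 = F♭, A♭, C♭, E♭.
B♭7(♭13) = B♭, D, F, A♭, G♭.
Shared: A♭.

A♭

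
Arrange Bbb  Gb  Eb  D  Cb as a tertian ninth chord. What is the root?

Cb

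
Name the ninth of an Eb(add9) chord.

Root of Eb(add9) = Eb. The 9th is a major 9th: Eb up a major 9th → F.

F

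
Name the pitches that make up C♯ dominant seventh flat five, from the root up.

C♯ – E♯ – G – B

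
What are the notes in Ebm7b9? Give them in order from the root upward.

Root Eb, quality minor seventh flat nine:
Eb — root
Gb — minor 3rd
Bb — perfect 5th
Db — minor 7th
Fb — minor 9th

Eb  Gb  Bb  Db  Fb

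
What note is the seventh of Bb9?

Bb9 is built on Bb; its 7th is a minor 7th above the root.
A seventh above B uses the letter A, and the minor 7th above Bb is Ab.

Ab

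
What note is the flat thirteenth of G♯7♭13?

E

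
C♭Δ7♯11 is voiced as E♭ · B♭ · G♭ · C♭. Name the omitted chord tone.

F

C♭Δ7♯11 = C♭, E♭, G♭, B♭, F. The voicing lacks the 11th (augmented 11th), F.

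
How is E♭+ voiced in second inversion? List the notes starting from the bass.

B  Eb  G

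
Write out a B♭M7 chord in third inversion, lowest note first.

A B♭ D F

In root position, B♭M7 is B♭–D–F–A.
Third inversion puts the seventh (A) in the bass.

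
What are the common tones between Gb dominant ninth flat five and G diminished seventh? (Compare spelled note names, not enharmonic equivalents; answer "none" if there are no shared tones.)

Gb dominant ninth flat five: G-flat B-flat D-double-flat F-flat A-flat
G diminished seventh: G B-flat D-flat F-flat
Common to both → B-flat, F-flat.

B-flat  F-flat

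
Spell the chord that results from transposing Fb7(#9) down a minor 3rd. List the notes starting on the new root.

F♭ down a minor 3rd → D♭. New chord: D♭ dominant seventh sharp nine.
root → D♭
3rd (major 3rd) → F
5th (perfect 5th) → A♭
7th (minor 7th) → C♭
9th (augmented 9th) → E

D♭, F, A♭, C♭, E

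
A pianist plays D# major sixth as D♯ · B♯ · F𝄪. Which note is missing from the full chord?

The full D# major sixth chord is D♯, F𝄪, A♯, B♯.
Comparing with the voicing, the perfect 5th (5th) — A♯ — is absent.

A♯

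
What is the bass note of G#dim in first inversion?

G#dim = G#–B–D. First inversion → third in the bass = B.

B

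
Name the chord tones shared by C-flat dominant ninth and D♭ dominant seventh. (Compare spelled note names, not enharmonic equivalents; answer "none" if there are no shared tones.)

C-flat, D-flat

C-flat dominant ninth: C-flat E-flat G-flat B-double-flat D-flat
D♭ dominant seventh: D-flat F A-flat C-flat
Common to both → C-flat, D-flat.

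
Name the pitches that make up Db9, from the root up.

Db9 is a dominant ninth built on Db.
Db — root
F — major 3rd
Ab — perfect 5th
Cb — minor 7th
Eb — major 9th

Db  F  Ab  Cb  Eb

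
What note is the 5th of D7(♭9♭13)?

Root of D7(♭9♭13) = D. The 5th is a perfect 5th: D up a perfect 5th → A.

A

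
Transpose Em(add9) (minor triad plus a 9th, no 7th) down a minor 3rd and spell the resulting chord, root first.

C#, E, G#, D#

E down a minor 3rd → C#. New chord: C# minor added-ninth.
root → C#
3rd (minor 3rd) → E
5th (perfect 5th) → G#
9th (major 9th) → D#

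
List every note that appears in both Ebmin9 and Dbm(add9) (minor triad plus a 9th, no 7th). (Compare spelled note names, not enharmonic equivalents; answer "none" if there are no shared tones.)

Ebmin9: Eb Gb Bb Db F
Dbm(add9): Db Fb Ab Eb
Common to both → Eb, Db.

Eb – Db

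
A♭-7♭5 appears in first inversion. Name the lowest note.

A♭-7♭5 in root position is A♭–C♭–E𝄫–G♭.
First inversion places the third in the bass, which is C♭.

C♭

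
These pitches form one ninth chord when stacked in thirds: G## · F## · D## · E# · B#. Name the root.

Stacking in thirds gives E# – G## – B# – D## – F##, so E# is the root — E# major ninth.

E#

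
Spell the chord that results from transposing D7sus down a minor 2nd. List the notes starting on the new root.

C# – F# – G# – B

Transposed root: D → C# (minor 2nd down). So we spell C# dominant seventh suspended fourth:
C# — root
F# — perfect 4th
G# — perfect 5th
B — minor 7th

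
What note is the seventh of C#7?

B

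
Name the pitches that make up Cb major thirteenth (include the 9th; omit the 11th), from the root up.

C-flat, E-flat, G-flat, B-flat, D-flat, A-flat

Cb major thirteenth: major thirteenth on C-flat.
Root: C-flat
Major 3rd (3rd): E-flat
Perfect 5th (5th): G-flat
Major 7th (7th): B-flat
Major 9th (9th): D-flat
Major 13th (13th): A-flat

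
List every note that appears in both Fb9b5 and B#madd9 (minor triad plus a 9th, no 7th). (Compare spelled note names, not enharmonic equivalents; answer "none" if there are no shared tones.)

none

Fb9b5 = Fb, Ab, Cbb, Ebb, Gb.
B#madd9 = B#, D#, F##, C##.
Shared: none.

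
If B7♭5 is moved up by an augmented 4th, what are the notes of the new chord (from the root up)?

E#, G##, B, D#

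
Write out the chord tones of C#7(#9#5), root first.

C#  E#  G##  B  D##

Root C#, quality dominant seventh sharp nine sharp five:
- root: C#
- major 3rd: E#
- augmented 5th: G##
- minor 7th: B
- augmented 9th: D##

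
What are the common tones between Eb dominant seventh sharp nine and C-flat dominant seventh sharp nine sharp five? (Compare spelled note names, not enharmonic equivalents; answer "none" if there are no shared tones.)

Eb, G

Eb dominant seventh sharp nine = Eb, G, Bb, Db, F#.
C-flat dominant seventh sharp nine sharp five = Cb, Eb, G, Bbb, D.
Shared: Eb, G.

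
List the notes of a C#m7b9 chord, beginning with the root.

C#  E  G#  B  D

C#m7b9 is a minor seventh flat nine built on C#.
root → C#
3rd (minor 3rd) → E
5th (perfect 5th) → G#
7th (minor 7th) → B
9th (minor 9th) → D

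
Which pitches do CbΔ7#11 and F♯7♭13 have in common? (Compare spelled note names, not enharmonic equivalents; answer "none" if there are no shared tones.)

none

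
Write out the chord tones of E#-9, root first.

E# G# B# D# F##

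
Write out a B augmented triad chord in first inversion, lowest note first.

D-sharp  F-double-sharp  B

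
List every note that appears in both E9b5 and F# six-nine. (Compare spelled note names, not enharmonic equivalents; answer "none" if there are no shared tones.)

E9b5: E G# Bb D F#
F# six-nine: F# A# C# D# G#
Common to both → G#, F#.

G#, F#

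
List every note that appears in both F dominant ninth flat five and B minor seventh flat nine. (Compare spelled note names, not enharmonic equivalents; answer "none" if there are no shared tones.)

F dominant ninth flat five = F, A, C-flat, E-flat, G.
B minor seventh flat nine = B, D, F-sharp, A, C.
Shared: A.

A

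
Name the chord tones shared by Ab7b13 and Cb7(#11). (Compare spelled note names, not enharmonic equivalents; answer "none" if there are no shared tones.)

Eb Gb

Ab7b13 = Ab, C, Eb, Gb, Fb.
Cb7(#11) = Cb, Eb, Gb, Bbb, F.
Shared: Eb, Gb.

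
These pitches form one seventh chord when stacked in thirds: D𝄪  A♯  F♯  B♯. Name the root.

B♯

Arranged so that each adjacent pair is a third by letter name: B♯ – D𝄪 – F♯ – A♯.
The bottom of that stack, B♯, is the root (this is B♯ dominant seventh flat five).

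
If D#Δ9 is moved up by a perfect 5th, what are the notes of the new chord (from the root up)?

A#  C##  E#  G##  B#

D# up a perfect 5th → A#. New chord: A# major ninth.
A# — root
C## — major 3rd
E# — perfect 5th
G## — major 7th
B# — major 9th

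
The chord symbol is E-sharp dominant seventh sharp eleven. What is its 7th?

D-sharp

Root of E-sharp dominant seventh sharp eleven = E-sharp. The 7th is a minor 7th: E-sharp up a minor 7th → D-sharp.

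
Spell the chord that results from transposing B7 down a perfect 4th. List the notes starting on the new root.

A perfect 4th down from B is F#, so the new chord is F# dominant seventh.
- root: F#
- major 3rd: A#
- perfect 5th: C#
- minor 7th: E

F# – A# – C# – E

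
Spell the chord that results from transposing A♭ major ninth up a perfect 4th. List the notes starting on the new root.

A perfect 4th up from A-flat is D-flat, so the new chord is D-flat major ninth.
- root: D-flat
- major 3rd: F
- perfect 5th: A-flat
- major 7th: C
- major 9th: E-flat

D-flat – F – A-flat – C – E-flat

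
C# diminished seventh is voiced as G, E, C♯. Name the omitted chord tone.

The full C# diminished seventh chord is C♯, E, G, B♭.
Comparing with the voicing, the diminished 7th (7th) — B♭ — is absent.

B♭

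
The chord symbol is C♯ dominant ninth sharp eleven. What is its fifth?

G-sharp

C♯ dominant ninth sharp eleven is built on C-sharp; its 5th is a perfect 5th above the root.
A fifth above C uses the letter G, and the perfect 5th above C-sharp is G-sharp.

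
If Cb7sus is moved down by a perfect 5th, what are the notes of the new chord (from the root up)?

A perfect 5th down from Cb is Fb, so the new chord is Fb dominant seventh suspended fourth.
root → Fb
4th (perfect 4th) → Bbb
5th (perfect 5th) → Cb
7th (minor 7th) → Ebb

Fb Bbb Cb Ebb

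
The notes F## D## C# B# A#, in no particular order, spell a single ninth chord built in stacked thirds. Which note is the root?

B#

Stacking in thirds gives B# – D## – F## – A# – C#, so B# is the root — B# dominant seventh flat nine.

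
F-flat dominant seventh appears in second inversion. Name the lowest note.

C-flat

F-flat dominant seventh in root position is F-flat–A-flat–C-flat–E-double-flat.
Second inversion places the fifth in the bass, which is C-flat.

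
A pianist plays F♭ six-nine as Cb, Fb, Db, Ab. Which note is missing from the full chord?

Gb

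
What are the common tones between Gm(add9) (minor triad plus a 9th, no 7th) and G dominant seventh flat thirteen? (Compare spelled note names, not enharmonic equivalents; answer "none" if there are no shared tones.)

G  D

Gm(add9): G Bb D A
G dominant seventh flat thirteen: G B D F Eb
Common to both → G, D.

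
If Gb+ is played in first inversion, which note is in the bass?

Bb

Gb+ in root position is Gb–Bb–D.
First inversion places the third in the bass, which is Bb.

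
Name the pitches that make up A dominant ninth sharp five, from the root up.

A dominant ninth sharp five is a dominant ninth sharp five built on A.
- root: A
- major 3rd: C-sharp
- augmented 5th: E-sharp
- minor 7th: G
- major 9th: B

A, C-sharp, E-sharp, G, B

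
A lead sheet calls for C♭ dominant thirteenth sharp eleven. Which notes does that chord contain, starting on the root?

C♭ dominant thirteenth sharp eleven: dominant thirteenth sharp eleven on C-flat.
- root: C-flat
- major 3rd: E-flat
- perfect 5th: G-flat
- minor 7th: B-double-flat
- major 9th: D-flat
- augmented 11th: F
- major 13th: A-flat

C-flat  E-flat  G-flat  B-double-flat  D-flat  F  A-flat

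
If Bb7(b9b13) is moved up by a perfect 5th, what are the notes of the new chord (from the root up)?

F A C Eb Gb Db

A perfect 5th up from Bb is F, so the new chord is F dominant seventh flat nine flat thirteen.
F — root
A — major 3rd
C — perfect 5th
Eb — minor 7th
Gb — minor 9th
Db — minor 13th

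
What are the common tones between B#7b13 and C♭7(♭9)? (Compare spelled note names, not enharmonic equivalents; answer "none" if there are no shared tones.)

none

B#7b13 = B♯, D𝄪, F𝄪, A♯, G♯.
C♭7(♭9) = C♭, E♭, G♭, B𝄫, D𝄫.
Shared: none.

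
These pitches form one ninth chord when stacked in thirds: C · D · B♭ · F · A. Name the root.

B♭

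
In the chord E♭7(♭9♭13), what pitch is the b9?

E♭7(♭9♭13) is built on Eb; its 9th is a minor 9th above the root.
A second above E uses the letter F, and the minor 9th above Eb is Fb.

Fb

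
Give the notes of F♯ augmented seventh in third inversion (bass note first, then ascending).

In root position, F♯ augmented seventh is F-sharp–A-sharp–C-double-sharp–E.
Third inversion puts the seventh (E) in the bass.

E  F-sharp  A-sharp  C-double-sharp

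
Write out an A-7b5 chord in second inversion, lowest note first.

A-7b5 = A–C–E♭–G; second inversion → fifth (E♭) lowest.

E♭ – G – A – C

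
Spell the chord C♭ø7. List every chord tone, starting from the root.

Root Cb, quality half-diminished seventh:
root → Cb
3rd (minor 3rd) → Ebb
5th (diminished 5th) → Gbb
7th (minor 7th) → Bbb

Cb – Ebb – Gbb – Bbb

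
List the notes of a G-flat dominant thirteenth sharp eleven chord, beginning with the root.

G-flat dominant thirteenth sharp eleven: dominant thirteenth sharp eleven on G-flat.
root → G-flat
3rd (major 3rd) → B-flat
5th (perfect 5th) → D-flat
7th (minor 7th) → F-flat
9th (major 9th) → A-flat
11th (augmented 11th) → C
13th (major 13th) → E-flat

G-flat – B-flat – D-flat – F-flat – A-flat – C – E-flat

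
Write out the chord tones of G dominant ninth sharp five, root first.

G – B – D# – F – A

Root G, quality dominant ninth sharp five:
root → G
3rd (major 3rd) → B
5th (augmented 5th) → D#
7th (minor 7th) → F
9th (major 9th) → A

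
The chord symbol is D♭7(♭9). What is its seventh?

D♭7(♭9) is built on D♭; its 7th is a minor 7th above the root.
A seventh above D uses the letter C, and the minor 7th above D♭ is C♭.

C♭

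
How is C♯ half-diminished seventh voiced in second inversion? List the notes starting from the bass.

G, B, C#, E

C♯ half-diminished seventh = C#–E–G–B; second inversion → fifth (G) lowest.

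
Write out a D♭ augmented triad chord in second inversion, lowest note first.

A D-flat F

In root position, D♭ augmented triad is D-flat–F–A.
Second inversion puts the fifth (A) in the bass.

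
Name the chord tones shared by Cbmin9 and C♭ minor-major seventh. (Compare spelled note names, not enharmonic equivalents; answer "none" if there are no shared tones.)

Cbmin9: Cb Ebb Gb Bbb Db
C♭ minor-major seventh: Cb Ebb Gb Bb
Common to both → Cb, Ebb, Gb.

Cb, Ebb, Gb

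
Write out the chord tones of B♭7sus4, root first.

B♭, E♭, F, A♭

B♭7sus4 is a dominant seventh suspended fourth built on B♭.
Root: B♭
Perfect 4th (4th): E♭
Perfect 5th (5th): F
Minor 7th (7th): A♭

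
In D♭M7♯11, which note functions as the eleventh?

G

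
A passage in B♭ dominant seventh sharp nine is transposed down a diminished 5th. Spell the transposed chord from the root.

B♭ down a diminished 5th → E. New chord: E dominant seventh sharp nine.
root → E
3rd (major 3rd) → G♯
5th (perfect 5th) → B
7th (minor 7th) → D
9th (augmented 9th) → F𝄪

E, G♯, B, D, F𝄪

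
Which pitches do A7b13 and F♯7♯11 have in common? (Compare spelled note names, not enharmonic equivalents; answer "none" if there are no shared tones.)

A7b13: A C# E G F
F♯7♯11: F# A# C# E B#
Common to both → C#, E.

C#  E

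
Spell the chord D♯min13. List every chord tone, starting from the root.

Root D#, quality minor thirteenth:
root → D#
3rd (minor 3rd) → F#
5th (perfect 5th) → A#
7th (minor 7th) → C#
9th (major 9th) → E#
11th (perfect 11th) → G#
13th (major 13th) → B#

D#  F#  A#  C#  E#  G#  B#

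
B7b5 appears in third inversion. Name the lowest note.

B7b5 = B–D#–F–A. Third inversion → seventh in the bass = A.

A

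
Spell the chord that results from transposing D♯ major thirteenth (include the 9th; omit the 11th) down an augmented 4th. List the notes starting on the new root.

A, C-sharp, E, G-sharp, B, F-sharp

D-sharp down an augmented 4th → A. New chord: A major thirteenth.
- root: A
- major 3rd: C-sharp
- perfect 5th: E
- major 7th: G-sharp
- major 9th: B
- major 13th: F-sharp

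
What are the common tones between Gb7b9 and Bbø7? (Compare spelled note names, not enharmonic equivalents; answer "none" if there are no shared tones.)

Bb, Db, Fb

Gb7b9: Gb Bb Db Fb Abb
Bbø7: Bb Db Fb Ab
Common to both → Bb, Db, Fb.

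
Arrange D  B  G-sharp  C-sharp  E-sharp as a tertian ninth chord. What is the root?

Arranged so that each adjacent pair is a third by letter name: C-sharp – E-sharp – G-sharp – B – D.
The bottom of that stack, C-sharp, is the root (this is C-sharp dominant seventh flat nine).

C-sharp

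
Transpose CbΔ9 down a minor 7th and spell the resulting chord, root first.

A minor 7th down from Cb is Db, so the new chord is Db major ninth.
root → Db
3rd (major 3rd) → F
5th (perfect 5th) → Ab
7th (major 7th) → C
9th (major 9th) → Eb

Db – F – Ab – C – Eb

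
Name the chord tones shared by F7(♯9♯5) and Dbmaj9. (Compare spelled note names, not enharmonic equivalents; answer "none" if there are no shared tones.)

F Eb

F7(♯9♯5) = F, A, C#, Eb, G#.
Dbmaj9 = Db, F, Ab, C, Eb.
Shared: F, Eb.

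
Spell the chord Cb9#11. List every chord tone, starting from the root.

Cb9#11: dominant ninth sharp eleven on Cb.
root → Cb
3rd (major 3rd) → Eb
5th (perfect 5th) → Gb
7th (minor 7th) → Bbb
9th (major 9th) → Db
11th (augmented 11th) → F

Cb – Eb – Gb – Bbb – Db – F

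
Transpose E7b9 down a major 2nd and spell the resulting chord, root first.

E down a major 2nd → D. New chord: D dominant seventh flat nine.
D — root
F# — major 3rd
A — perfect 5th
C — minor 7th
Eb — minor 9th

D  F#  A  C  Eb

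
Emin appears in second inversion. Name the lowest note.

B

Emin = E–G–B. Second inversion → fifth in the bass = B.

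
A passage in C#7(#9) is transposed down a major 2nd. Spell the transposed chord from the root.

B D# F# A C##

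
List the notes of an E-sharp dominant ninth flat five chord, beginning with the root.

E-sharp dominant ninth flat five: dominant ninth flat five on E-sharp.
root → E-sharp
3rd (major 3rd) → G-double-sharp
5th (diminished 5th) → B
7th (minor 7th) → D-sharp
9th (major 9th) → F-double-sharp

E-sharp  G-double-sharp  B  D-sharp  F-double-sharp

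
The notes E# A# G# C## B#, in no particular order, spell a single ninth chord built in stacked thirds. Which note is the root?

Arranged so that each adjacent pair is a third by letter name: A# – C## – E# – G# – B#.
The bottom of that stack, A#, is the root (this is A# dominant ninth).

A#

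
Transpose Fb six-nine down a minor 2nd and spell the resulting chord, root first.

E-flat – G – B-flat – C – F

F-flat down a minor 2nd → E-flat. New chord: E-flat six-nine.
E-flat — root
G — major 3rd
B-flat — perfect 5th
C — major 6th
F — major 9th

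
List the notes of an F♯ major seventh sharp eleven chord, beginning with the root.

Root F#, quality major seventh sharp eleven:
- root: F#
- major 3rd: A#
- perfect 5th: C#
- major 7th: E#
- augmented 11th: B#

F#  A#  C#  E#  B#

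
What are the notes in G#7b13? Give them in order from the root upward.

G♯, B♯, D♯, F♯, E

Root G♯, quality dominant seventh flat thirteen:
G♯ — root
B♯ — major 3rd
D♯ — perfect 5th
F♯ — minor 7th
E — minor 13th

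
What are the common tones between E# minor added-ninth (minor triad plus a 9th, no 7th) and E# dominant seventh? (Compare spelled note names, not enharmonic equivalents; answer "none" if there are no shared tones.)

E#, B#

E# minor added-ninth: E# G# B# F##
E# dominant seventh: E# G## B# D#
Common to both → E#, B#.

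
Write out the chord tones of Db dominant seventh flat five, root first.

D♭  F  A𝄫  C♭

Db dominant seventh flat five: dominant seventh flat five on D♭.
- root: D♭
- major 3rd: F
- diminished 5th: A𝄫
- minor 7th: C♭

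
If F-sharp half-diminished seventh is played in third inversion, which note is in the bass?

F-sharp half-diminished seventh = F♯–A–C–E. Third inversion → seventh in the bass = E.

E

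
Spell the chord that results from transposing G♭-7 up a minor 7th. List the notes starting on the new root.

Transposed root: Gb → Fb (minor 7th up). So we spell Fb minor seventh:
- root: Fb
- minor 3rd: Abb
- perfect 5th: Cb
- minor 7th: Ebb

Fb  Abb  Cb  Ebb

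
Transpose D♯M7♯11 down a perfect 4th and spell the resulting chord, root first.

D# down a perfect 4th → A#. New chord: A# major seventh sharp eleven.
root → A#
3rd (major 3rd) → C##
5th (perfect 5th) → E#
7th (major 7th) → G##
11th (augmented 11th) → D##

A#, C##, E#, G##, D##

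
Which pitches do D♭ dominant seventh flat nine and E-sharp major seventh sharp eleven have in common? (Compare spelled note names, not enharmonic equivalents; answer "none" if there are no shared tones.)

none

D♭ dominant seventh flat nine: D-flat F A-flat C-flat E-double-flat
E-sharp major seventh sharp eleven: E-sharp G-double-sharp B-sharp D-double-sharp A-double-sharp
Common to both → none.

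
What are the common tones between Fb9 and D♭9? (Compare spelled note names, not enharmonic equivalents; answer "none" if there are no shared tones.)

A♭ – C♭

Fb9 = F♭, A♭, C♭, E𝄫, G♭.
D♭9 = D♭, F, A♭, C♭, E♭.
Shared: A♭, C♭.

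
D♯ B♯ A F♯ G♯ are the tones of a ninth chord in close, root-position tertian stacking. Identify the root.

G♯

Stacking in thirds gives G♯ – B♯ – D♯ – F♯ – A, so G♯ is the root — G♯ dominant seventh flat nine.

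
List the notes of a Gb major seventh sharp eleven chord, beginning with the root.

Gb Bb Db F C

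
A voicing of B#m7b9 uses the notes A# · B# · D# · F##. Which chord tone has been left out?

C#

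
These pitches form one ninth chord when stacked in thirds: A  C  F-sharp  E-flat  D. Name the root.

Arranged so that each adjacent pair is a third by letter name: D – F-sharp – A – C – E-flat.
The bottom of that stack, D, is the root (this is D dominant seventh flat nine).

D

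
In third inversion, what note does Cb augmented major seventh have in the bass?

Cb augmented major seventh = Cb–Eb–G–Bb. Third inversion → seventh in the bass = Bb.

Bb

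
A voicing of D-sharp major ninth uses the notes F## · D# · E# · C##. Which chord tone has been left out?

D-sharp major ninth = D#, F##, A#, C##, E#. The voicing lacks the 5th (perfect 5th), A#.

A#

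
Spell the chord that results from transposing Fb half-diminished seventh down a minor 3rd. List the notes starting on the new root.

D-flat – F-flat – A-double-flat – C-flat

Transposed root: F-flat → D-flat (minor 3rd down). So we spell D-flat half-diminished seventh:
- root: D-flat
- minor 3rd: F-flat
- diminished 5th: A-double-flat
- minor 7th: C-flat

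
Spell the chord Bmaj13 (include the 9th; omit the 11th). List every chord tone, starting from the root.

B  D#  F#  A#  C#  G#

Bmaj13 is a major thirteenth built on B.
- root: B
- major 3rd: D#
- perfect 5th: F#
- major 7th: A#
- major 9th: C#
- major 13th: G#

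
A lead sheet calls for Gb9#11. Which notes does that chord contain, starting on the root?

Gb – Bb – Db – Fb – Ab – C

Gb9#11 is a dominant ninth sharp eleven built on Gb.
Gb — root
Bb — major 3rd
Db — perfect 5th
Fb — minor 7th
Ab — major 9th
C — augmented 11th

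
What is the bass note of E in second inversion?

E in root position is E–G#–B.
Second inversion places the fifth in the bass, which is B.

B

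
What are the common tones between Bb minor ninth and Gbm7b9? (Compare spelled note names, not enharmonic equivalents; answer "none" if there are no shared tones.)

Bb minor ninth: Bb Db F Ab C
Gbm7b9: Gb Bbb Db Fb Abb
Common to both → Db.

Db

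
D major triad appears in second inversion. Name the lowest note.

D major triad = D–F-sharp–A. Second inversion → fifth in the bass = A.

A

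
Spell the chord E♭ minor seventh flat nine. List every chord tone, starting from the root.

Eb – Gb – Bb – Db – Fb

E♭ minor seventh flat nine is a minor seventh flat nine built on Eb.
Root: Eb
Minor 3rd (3rd): Gb
Perfect 5th (5th): Bb
Minor 7th (7th): Db
Minor 9th (9th): Fb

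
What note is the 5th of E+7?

Root of E+7 = E. The 5th is an augmented 5th: E up an augmented 5th → B#.

B#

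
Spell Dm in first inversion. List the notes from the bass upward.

Dm = D–F–A; first inversion → third (F) lowest.

F A D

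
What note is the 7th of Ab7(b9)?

Ab7(b9) is built on Ab; its 7th is a minor 7th above the root.
A seventh above A uses the letter G, and the minor 7th above Ab is Gb.

Gb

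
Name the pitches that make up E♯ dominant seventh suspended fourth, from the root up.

E♯ dominant seventh suspended fourth: dominant seventh suspended fourth on E-sharp.
E-sharp — root
A-sharp — perfect 4th
B-sharp — perfect 5th
D-sharp — minor 7th

E-sharp, A-sharp, B-sharp, D-sharp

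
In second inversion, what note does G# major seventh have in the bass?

G# major seventh = G-sharp–B-sharp–D-sharp–F-double-sharp. Second inversion → fifth in the bass = D-sharp.

D-sharp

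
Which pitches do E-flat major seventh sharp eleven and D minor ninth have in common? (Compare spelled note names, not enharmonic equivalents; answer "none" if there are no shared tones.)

D – A

E-flat major seventh sharp eleven = E-flat, G, B-flat, D, A.
D minor ninth = D, F, A, C, E.
Shared: D, A.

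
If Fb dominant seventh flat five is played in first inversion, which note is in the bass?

A-flat

Fb dominant seventh flat five in root position is F-flat–A-flat–C-double-flat–E-double-flat.
First inversion places the third in the bass, which is A-flat.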